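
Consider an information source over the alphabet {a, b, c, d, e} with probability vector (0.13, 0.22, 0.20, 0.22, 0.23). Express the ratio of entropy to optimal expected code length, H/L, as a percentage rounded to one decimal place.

Entropy H = −Σ p log₂ p ≈ 2.2958 bits.
Huffman merges: 13/100+1/5→33/100; 11/50+11/50→11/25; 23/100+33/100→14/25; 11/25+14/25→1. L = 233/100 ≈ 2.3300.
Efficiency = H/L = 2.2958/2.3300 = 98.5%.

98.5%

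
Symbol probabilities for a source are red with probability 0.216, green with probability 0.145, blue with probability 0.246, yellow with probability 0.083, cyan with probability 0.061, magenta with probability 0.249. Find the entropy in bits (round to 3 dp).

H = −Σ pᵢ log₂ pᵢ.
−0.216·log₂(0.216) = 0.4776
−0.145·log₂(0.145) = 0.4040
−0.246·log₂(0.246) = 0.4977
−0.083·log₂(0.083) = 0.2980
−0.061·log₂(0.061) = 0.2461
−0.249·log₂(0.249) = 0.4994
Sum ≈ 2.4228 → 2.423 bits.

2.423 bits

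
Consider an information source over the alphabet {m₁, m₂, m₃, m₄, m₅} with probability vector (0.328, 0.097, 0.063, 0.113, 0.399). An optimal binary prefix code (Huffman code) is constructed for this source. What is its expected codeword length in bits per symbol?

Repeatedly combine the two least-probable nodes; the expected code length is the sum of the merged weights.
merge 63/1000 + 97/1000 → 4/25
merge 113/1000 + 4/25 → 273/1000
merge 273/1000 + 41/125 → 601/1000
merge 399/1000 + 601/1000 → 1
L = 4/25 + 273/1000 + 601/1000 + 1 = 1017/500 = 2.034 bits/symbol.

2.034 bits/symbol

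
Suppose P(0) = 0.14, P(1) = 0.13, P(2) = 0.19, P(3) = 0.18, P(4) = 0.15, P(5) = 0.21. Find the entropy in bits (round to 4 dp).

H = −Σ pᵢ log₂ pᵢ.
−0.14·log₂(0.14) = 0.3971
−0.13·log₂(0.13) = 0.3826
−0.19·log₂(0.19) = 0.4552
−0.18·log₂(0.18) = 0.4453
−0.15·log₂(0.15) = 0.4105
−0.21·log₂(0.21) = 0.4728
Sum ≈ 2.5637 → 2.5637 bits.

2.5637 bits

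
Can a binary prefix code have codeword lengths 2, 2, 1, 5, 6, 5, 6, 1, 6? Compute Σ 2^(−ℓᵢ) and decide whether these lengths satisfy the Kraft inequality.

With common denominator 2^6 = 64: Σ 2^(−ℓᵢ) = 16/64 + 16/64 + 32/64 + 2/64 + 1/64 + 2/64 + 1/64 + 32/64 + 1/64 = 103/64 = 1.609375.
Kraft's inequality requires Σ ≤ 1; here Σ = 1.609375 > 1, so no such prefix code exists.

1.609375; no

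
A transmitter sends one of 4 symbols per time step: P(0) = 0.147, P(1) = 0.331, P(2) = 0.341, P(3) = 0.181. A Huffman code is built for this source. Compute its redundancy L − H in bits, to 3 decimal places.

0.077 bits

Entropy H = −Σ p log₂ p ≈ 1.9102 bits.
Huffman merges: 147/1000+181/1000→41/125; 41/125+331/1000→659/1000; 341/1000+659/1000→1. L = 1987/1000 ≈ 1.9870.
L − H = 1.9870 − 1.9102 = 0.077 bits.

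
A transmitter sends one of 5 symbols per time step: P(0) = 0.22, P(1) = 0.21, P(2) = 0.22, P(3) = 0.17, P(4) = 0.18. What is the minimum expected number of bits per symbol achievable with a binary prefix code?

Repeatedly combine the two least-probable nodes; the expected code length is the sum of the merged weights.
merge 17/100 + 9/50 → 7/20
merge 21/100 + 11/50 → 43/100
merge 11/50 + 7/20 → 57/100
merge 43/100 + 57/100 → 1
L = 7/20 + 43/100 + 57/100 + 1 = 47/20 = 2.35 bits/symbol.

2.35 bits/symbol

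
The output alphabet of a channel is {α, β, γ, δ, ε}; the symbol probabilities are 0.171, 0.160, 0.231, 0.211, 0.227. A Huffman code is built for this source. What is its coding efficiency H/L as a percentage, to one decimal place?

98.9%

Entropy H = −Σ p log₂ p ≈ 2.3063 bits.
Huffman merges: 4/25+171/1000→331/1000; 211/1000+227/1000→219/500; 231/1000+331/1000→281/500; 219/500+281/500→1. L = 2331/1000 ≈ 2.3310.
Efficiency = H/L = 2.3063/2.3310 = 98.9%.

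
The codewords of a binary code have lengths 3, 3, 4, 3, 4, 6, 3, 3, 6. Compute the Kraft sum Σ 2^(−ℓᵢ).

With common denominator 2^6 = 64: Σ 2^(−ℓᵢ) = 8/64 + 8/64 + 4/64 + 8/64 + 4/64 + 1/64 + 8/64 + 8/64 + 1/64 = 50/64 = 0.78125.

0.78125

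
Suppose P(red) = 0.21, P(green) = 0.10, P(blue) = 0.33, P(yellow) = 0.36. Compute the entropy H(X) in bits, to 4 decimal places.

H = −Σ pᵢ log₂ pᵢ.
−0.21·log₂(0.21) = 0.4728
−0.10·log₂(0.10) = 0.3322
−0.33·log₂(0.33) = 0.5278
−0.36·log₂(0.36) = 0.5306
Sum ≈ 1.8635 → 1.8635 bits.

1.8635 bits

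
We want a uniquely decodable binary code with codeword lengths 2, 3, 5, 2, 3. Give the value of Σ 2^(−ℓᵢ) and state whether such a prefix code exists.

0.78125; yes

With common denominator 2^5 = 32: Σ 2^(−ℓᵢ) = 8/32 + 4/32 + 1/32 + 8/32 + 4/32 = 25/32 = 0.78125.
Kraft's inequality requires Σ ≤ 1; here Σ = 0.78125 ≤ 1, so such a prefix code exists.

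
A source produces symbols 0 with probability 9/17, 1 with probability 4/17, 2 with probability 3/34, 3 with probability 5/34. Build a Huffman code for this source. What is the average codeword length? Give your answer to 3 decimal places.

Repeatedly combine the two least-probable nodes; the expected code length is the sum of the merged weights.
merge 3/34 + 5/34 → 4/17
merge 4/17 + 4/17 → 8/17
merge 8/17 + 9/17 → 1
L = 4/17 + 8/17 + 1 = 29/17 ≈ 1.706 bits/symbol.

1.706 bits/symbol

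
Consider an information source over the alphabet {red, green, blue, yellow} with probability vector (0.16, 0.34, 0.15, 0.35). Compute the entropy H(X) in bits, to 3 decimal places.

1.893 bits

H = −Σ pᵢ log₂ pᵢ.
−0.16·log₂(0.16) = 0.4230
−0.34·log₂(0.34) = 0.5292
−0.15·log₂(0.15) = 0.4105
−0.35·log₂(0.35) = 0.5301
Sum ≈ 1.8928 → 1.893 bits.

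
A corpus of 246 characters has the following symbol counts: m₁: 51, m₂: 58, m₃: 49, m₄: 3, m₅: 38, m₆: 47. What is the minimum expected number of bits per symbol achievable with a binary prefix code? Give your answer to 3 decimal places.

2.524 bits/symbol

Probabilities are the counts divided by 246.
Repeatedly combine the two least-probable nodes; the expected code length is the sum of the merged weights.
merge 1/82 + 19/123 → 1/6
merge 1/6 + 47/246 → 44/123
merge 49/246 + 17/82 → 50/123
merge 29/123 + 44/123 → 73/123
merge 50/123 + 73/123 → 1
L = 1/6 + 44/123 + 50/123 + 73/123 + 1 = 207/82 ≈ 2.524 bits/symbol.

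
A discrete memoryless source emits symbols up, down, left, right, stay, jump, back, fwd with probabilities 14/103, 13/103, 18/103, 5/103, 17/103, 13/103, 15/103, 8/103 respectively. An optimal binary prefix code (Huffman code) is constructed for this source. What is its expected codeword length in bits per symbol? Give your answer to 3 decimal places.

Repeatedly combine the two least-probable nodes; the expected code length is the sum of the merged weights.
merge 5/103 + 8/103 → 13/103
merge 13/103 + 13/103 → 26/103
merge 13/103 + 14/103 → 27/103
merge 15/103 + 17/103 → 32/103
merge 18/103 + 26/103 → 44/103
merge 27/103 + 32/103 → 59/103
merge 44/103 + 59/103 → 1
L = 13/103 + 26/103 + 27/103 + 32/103 + 44/103 + 59/103 + 1 = 304/103 ≈ 2.951 bits/symbol.

2.951 bits/symbol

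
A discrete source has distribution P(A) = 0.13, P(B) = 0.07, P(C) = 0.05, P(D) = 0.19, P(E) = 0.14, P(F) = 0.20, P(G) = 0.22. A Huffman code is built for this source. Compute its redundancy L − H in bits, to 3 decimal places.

Entropy H = −Σ p log₂ p ≈ 2.6646 bits.
Huffman merges: 1/20+7/100→3/25; 3/25+13/100→1/4; 7/50+19/100→33/100; 1/5+11/50→21/50; 1/4+33/100→29/50; 21/50+29/50→1. L = 27/10 ≈ 2.7000.
L − H = 2.7000 − 2.6646 = 0.035 bits.

0.035 bits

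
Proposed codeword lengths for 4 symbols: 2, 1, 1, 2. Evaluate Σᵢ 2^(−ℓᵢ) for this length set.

With common denominator 2^2 = 4: Σ 2^(−ℓᵢ) = 1/4 + 2/4 + 2/4 + 1/4 = 6/4 = 1.5.

1.5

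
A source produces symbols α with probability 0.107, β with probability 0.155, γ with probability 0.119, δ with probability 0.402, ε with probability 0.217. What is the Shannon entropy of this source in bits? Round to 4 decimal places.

2.1342 bits

H = −Σ pᵢ log₂ pᵢ.
−0.107·log₂(0.107) = 0.3450
−0.155·log₂(0.155) = 0.4169
−0.119·log₂(0.119) = 0.3654
−0.402·log₂(0.402) = 0.5285
−0.217·log₂(0.217) = 0.4783
Sum ≈ 2.1342 → 2.1342 bits.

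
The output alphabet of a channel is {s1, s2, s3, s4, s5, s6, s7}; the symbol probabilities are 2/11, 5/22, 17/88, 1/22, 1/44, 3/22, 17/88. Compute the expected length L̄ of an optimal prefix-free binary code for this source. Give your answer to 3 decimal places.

Repeatedly combine the two least-probable nodes; the expected code length is the sum of the merged weights.
merge 1/44 + 1/22 → 3/44
merge 3/44 + 3/22 → 9/44
merge 2/11 + 17/88 → 3/8
merge 17/88 + 9/44 → 35/88
merge 5/22 + 3/8 → 53/88
merge 35/88 + 53/88 → 1
L = 3/44 + 9/44 + 3/8 + 35/88 + 53/88 + 1 = 233/88 ≈ 2.648 bits/symbol.

2.648 bits/symbol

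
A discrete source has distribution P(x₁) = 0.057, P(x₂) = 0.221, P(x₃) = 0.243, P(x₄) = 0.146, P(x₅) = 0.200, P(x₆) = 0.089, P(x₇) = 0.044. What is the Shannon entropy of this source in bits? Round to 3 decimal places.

2.591 bits

H = −Σ pᵢ log₂ pᵢ.
−0.057·log₂(0.057) = 0.2356
−0.221·log₂(0.221) = 0.4813
−0.243·log₂(0.243) = 0.4960
−0.146·log₂(0.146) = 0.4053
−0.200·log₂(0.200) = 0.4644
−0.089·log₂(0.089) = 0.3106
−0.044·log₂(0.044) = 0.1983
Sum ≈ 2.5914 → 2.591 bits.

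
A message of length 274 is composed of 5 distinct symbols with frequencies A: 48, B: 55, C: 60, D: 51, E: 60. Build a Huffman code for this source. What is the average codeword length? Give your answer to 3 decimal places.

Probabilities are the counts divided by 274.
Repeatedly combine the two least-probable nodes; the expected code length is the sum of the merged weights.
merge 24/137 + 51/274 → 99/274
merge 55/274 + 30/137 → 115/274
merge 30/137 + 99/274 → 159/274
merge 115/274 + 159/274 → 1
L = 99/274 + 115/274 + 159/274 + 1 = 647/274 ≈ 2.361 bits/symbol.

2.361 bits/symbol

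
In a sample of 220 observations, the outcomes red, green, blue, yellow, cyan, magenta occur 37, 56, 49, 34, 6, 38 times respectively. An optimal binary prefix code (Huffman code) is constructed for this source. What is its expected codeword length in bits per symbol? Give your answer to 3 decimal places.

2.523 bits/symbol

Probabilities are the counts divided by 220.
Repeatedly combine the two least-probable nodes; the expected code length is the sum of the merged weights.
merge 3/110 + 17/110 → 2/11
merge 37/220 + 19/110 → 15/44
merge 2/11 + 49/220 → 89/220
merge 14/55 + 15/44 → 131/220
merge 89/220 + 131/220 → 1
L = 2/11 + 15/44 + 89/220 + 131/220 + 1 = 111/44 ≈ 2.523 bits/symbol.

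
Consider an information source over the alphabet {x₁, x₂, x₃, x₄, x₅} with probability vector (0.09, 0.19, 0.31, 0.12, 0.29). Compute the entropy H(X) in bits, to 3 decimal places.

2.177 bits

H = −Σ pᵢ log₂ pᵢ.
−0.09·log₂(0.09) = 0.3127
−0.19·log₂(0.19) = 0.4552
−0.31·log₂(0.31) = 0.5238
−0.12·log₂(0.12) = 0.3671
−0.29·log₂(0.29) = 0.5179
Sum ≈ 2.1766 → 2.177 bits.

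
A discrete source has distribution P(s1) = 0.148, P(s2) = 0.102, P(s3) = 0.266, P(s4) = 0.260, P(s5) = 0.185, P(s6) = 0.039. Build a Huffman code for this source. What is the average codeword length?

Repeatedly combine the two least-probable nodes; the expected code length is the sum of the merged weights.
merge 39/1000 + 51/500 → 141/1000
merge 141/1000 + 37/250 → 289/1000
merge 37/200 + 13/50 → 89/200
merge 133/500 + 289/1000 → 111/200
merge 89/200 + 111/200 → 1
L = 141/1000 + 289/1000 + 89/200 + 111/200 + 1 = 243/100 = 2.43 bits/symbol.

2.43 bits/symbol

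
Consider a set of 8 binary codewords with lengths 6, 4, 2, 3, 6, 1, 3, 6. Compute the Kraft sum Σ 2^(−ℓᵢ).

With common denominator 2^6 = 64: Σ 2^(−ℓᵢ) = 1/64 + 4/64 + 16/64 + 8/64 + 1/64 + 32/64 + 8/64 + 1/64 = 71/64 = 1.109375.

1.109375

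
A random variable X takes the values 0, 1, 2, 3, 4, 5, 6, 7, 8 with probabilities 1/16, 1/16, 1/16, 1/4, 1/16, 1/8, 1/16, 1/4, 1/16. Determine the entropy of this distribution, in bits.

2.875 bits

Each probability is a power of 1/2, so log₂(1/p) is an integer.
H = Σ p·log₂(1/p) = 1/16·4 + 1/16·4 + 1/16·4 + 1/4·2 + 1/16·4 + 1/8·3 + 1/16·4 + 1/4·2 + 1/16·4 = 2.875 bits.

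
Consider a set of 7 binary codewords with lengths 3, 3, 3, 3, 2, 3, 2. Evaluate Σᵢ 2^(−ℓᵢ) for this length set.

1.125

With common denominator 2^3 = 8: Σ 2^(−ℓᵢ) = 1/8 + 1/8 + 1/8 + 1/8 + 2/8 + 1/8 + 2/8 = 9/8 = 1.125.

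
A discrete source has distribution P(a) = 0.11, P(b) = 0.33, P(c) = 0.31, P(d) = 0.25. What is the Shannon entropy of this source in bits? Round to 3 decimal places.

1.902 bits

H = −Σ pᵢ log₂ pᵢ.
−0.11·log₂(0.11) = 0.3503
−0.33·log₂(0.33) = 0.5278
−0.31·log₂(0.31) = 0.5238
−0.25·log₂(0.25) = 0.5000
Sum ≈ 1.9019 → 1.902 bits.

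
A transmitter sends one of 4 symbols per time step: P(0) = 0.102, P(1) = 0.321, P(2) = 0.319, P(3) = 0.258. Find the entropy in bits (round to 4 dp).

H = −Σ pᵢ log₂ pᵢ.
−0.102·log₂(0.102) = 0.3359
−0.321·log₂(0.321) = 0.5262
−0.319·log₂(0.319) = 0.5258
−0.258·log₂(0.258) = 0.5043
Sum ≈ 1.8923 → 1.8923 bits.

1.8923 bits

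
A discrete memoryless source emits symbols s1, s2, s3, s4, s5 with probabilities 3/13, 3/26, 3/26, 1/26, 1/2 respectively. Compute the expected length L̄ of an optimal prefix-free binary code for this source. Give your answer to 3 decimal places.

1.923 bits/symbol

Repeatedly combine the two least-probable nodes; the expected code length is the sum of the merged weights.
merge 1/26 + 3/26 → 2/13
merge 3/26 + 2/13 → 7/26
merge 3/13 + 7/26 → 1/2
merge 1/2 + 1/2 → 1
L = 2/13 + 7/26 + 1/2 + 1 = 25/13 ≈ 1.923 bits/symbol.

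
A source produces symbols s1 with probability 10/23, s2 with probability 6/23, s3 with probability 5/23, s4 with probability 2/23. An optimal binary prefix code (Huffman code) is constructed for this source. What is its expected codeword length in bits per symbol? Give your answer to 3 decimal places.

Repeatedly combine the two least-probable nodes; the expected code length is the sum of the merged weights.
merge 2/23 + 5/23 → 7/23
merge 6/23 + 7/23 → 13/23
merge 10/23 + 13/23 → 1
L = 7/23 + 13/23 + 1 = 43/23 ≈ 1.870 bits/symbol.

1.870 bits/symbol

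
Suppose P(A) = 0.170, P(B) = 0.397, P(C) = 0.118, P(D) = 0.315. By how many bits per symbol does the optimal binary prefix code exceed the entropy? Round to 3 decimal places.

Entropy H = −Σ p log₂ p ≈ 1.8525 bits.
Huffman merges: 59/500+17/100→36/125; 36/125+63/200→603/1000; 397/1000+603/1000→1. L = 1891/1000 ≈ 1.8910.
L − H = 1.8910 − 1.8525 = 0.039 bits.

0.039 bits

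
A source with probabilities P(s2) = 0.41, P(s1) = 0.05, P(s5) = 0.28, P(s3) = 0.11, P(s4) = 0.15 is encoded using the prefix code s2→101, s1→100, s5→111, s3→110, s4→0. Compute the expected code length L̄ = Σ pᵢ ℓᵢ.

2.7 bits/symbol

L̄ = Σ pᵢ·ℓᵢ = 0.41·3 + 0.05·3 + 0.28·3 + 0.11·3 + 0.15·1 = 2.7 bits/symbol.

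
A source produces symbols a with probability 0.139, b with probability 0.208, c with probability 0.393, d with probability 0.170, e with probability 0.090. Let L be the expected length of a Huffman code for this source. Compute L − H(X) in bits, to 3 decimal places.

0.070 bits

Entropy H = −Σ p log₂ p ≈ 2.1437 bits.
Huffman merges: 9/100+139/1000→229/1000; 17/100+26/125→189/500; 229/1000+189/500→607/1000; 393/1000+607/1000→1. L = 1107/500 ≈ 2.2140.
L − H = 2.2140 − 2.1437 = 0.070 bits.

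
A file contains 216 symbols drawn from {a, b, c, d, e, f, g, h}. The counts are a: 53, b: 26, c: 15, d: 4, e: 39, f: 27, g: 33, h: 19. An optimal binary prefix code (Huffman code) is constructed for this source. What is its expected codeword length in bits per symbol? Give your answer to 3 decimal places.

2.838 bits/symbol

Probabilities are the counts divided by 216.
Repeatedly combine the two least-probable nodes; the expected code length is the sum of the merged weights.
merge 1/54 + 5/72 → 19/216
merge 19/216 + 19/216 → 19/108
merge 13/108 + 1/8 → 53/216
merge 11/72 + 19/108 → 71/216
merge 13/72 + 53/216 → 23/54
merge 53/216 + 71/216 → 31/54
merge 23/54 + 31/54 → 1
L = 19/216 + 19/108 + 53/216 + 71/216 + 23/54 + 31/54 + 1 = 613/216 ≈ 2.838 bits/symbol.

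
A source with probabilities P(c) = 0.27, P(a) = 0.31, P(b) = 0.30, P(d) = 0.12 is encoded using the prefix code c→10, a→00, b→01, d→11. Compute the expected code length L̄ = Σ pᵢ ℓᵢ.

L̄ = Σ pᵢ·ℓᵢ = 0.27·2 + 0.31·2 + 0.30·2 + 0.12·2 = 2 bits/symbol.

2 bits/symbol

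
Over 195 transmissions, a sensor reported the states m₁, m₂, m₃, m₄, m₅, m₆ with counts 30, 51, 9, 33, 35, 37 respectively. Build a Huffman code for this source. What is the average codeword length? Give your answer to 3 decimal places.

Probabilities are the counts divided by 195.
Repeatedly combine the two least-probable nodes; the expected code length is the sum of the merged weights.
merge 3/65 + 2/13 → 1/5
merge 11/65 + 7/39 → 68/195
merge 37/195 + 1/5 → 76/195
merge 17/65 + 68/195 → 119/195
merge 76/195 + 119/195 → 1
L = 1/5 + 68/195 + 76/195 + 119/195 + 1 = 497/195 ≈ 2.549 bits/symbol.

2.549 bits/symbol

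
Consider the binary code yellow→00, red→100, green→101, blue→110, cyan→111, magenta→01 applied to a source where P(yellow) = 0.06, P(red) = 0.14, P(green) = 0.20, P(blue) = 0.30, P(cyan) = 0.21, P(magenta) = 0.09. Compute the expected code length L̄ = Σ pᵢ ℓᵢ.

2.85 bits/symbol

L̄ = Σ pᵢ·ℓᵢ = 0.06·2 + 0.14·3 + 0.20·3 + 0.30·3 + 0.21·3 + 0.09·2 = 2.85 bits/symbol.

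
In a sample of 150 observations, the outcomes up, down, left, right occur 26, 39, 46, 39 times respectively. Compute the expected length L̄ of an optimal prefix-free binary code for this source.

2 bits/symbol

Probabilities are the counts divided by 150.
Repeatedly combine the two least-probable nodes; the expected code length is the sum of the merged weights.
merge 13/75 + 13/50 → 13/30
merge 13/50 + 23/75 → 17/30
merge 13/30 + 17/30 → 1
L = 13/30 + 17/30 + 1 = 2 bits/symbol.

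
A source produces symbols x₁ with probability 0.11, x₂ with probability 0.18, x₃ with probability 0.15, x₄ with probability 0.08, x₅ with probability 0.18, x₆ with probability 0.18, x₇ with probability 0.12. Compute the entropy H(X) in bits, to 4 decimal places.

H = −Σ pᵢ log₂ pᵢ.
−0.11·log₂(0.11) = 0.3503
−0.18·log₂(0.18) = 0.4453
−0.15·log₂(0.15) = 0.4105
−0.08·log₂(0.08) = 0.2915
−0.18·log₂(0.18) = 0.4453
−0.18·log₂(0.18) = 0.4453
−0.12·log₂(0.12) = 0.3671
Sum ≈ 2.7553 → 2.7553 bits.

2.7553 bits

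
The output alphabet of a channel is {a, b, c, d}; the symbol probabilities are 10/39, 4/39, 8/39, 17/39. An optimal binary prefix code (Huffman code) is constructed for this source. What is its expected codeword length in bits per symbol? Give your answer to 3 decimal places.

Repeatedly combine the two least-probable nodes; the expected code length is the sum of the merged weights.
merge 4/39 + 8/39 → 4/13
merge 10/39 + 4/13 → 22/39
merge 17/39 + 22/39 → 1
L = 4/13 + 22/39 + 1 = 73/39 ≈ 1.872 bits/symbol.

1.872 bits/symbol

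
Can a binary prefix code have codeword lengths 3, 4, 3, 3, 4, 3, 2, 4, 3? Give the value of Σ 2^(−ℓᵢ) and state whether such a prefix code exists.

With common denominator 2^4 = 16: Σ 2^(−ℓᵢ) = 2/16 + 1/16 + 2/16 + 2/16 + 1/16 + 2/16 + 4/16 + 1/16 + 2/16 = 17/16 = 1.0625.
Kraft's inequality requires Σ ≤ 1; here Σ = 1.0625 > 1, so no such prefix code exists.

1.0625; no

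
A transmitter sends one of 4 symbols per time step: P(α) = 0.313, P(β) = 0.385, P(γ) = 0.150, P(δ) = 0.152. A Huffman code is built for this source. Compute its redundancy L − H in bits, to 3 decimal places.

Entropy H = −Σ p log₂ p ≈ 1.8783 bits.
Huffman merges: 3/20+19/125→151/500; 151/500+313/1000→123/200; 77/200+123/200→1. L = 1917/1000 ≈ 1.9170.
L − H = 1.9170 − 1.8783 = 0.039 bits.

0.039 bits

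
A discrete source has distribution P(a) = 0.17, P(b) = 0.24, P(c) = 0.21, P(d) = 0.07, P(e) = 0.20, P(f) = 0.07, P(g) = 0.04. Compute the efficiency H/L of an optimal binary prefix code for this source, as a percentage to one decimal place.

Entropy H = −Σ p log₂ p ≈ 2.5888 bits.
Huffman merges: 1/25+7/100→11/100; 7/100+11/100→9/50; 17/100+9/50→7/20; 1/5+21/100→41/100; 6/25+7/20→59/100; 41/100+59/100→1. L = 66/25 ≈ 2.6400.
Efficiency = H/L = 2.5888/2.6400 = 98.1%.

98.1%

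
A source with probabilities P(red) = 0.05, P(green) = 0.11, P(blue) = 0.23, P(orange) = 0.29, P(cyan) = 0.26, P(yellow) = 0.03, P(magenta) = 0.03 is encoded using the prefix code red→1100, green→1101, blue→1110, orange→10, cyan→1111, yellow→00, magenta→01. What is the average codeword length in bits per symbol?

3.3 bits/symbol

L̄ = Σ pᵢ·ℓᵢ = 0.05·4 + 0.11·4 + 0.23·4 + 0.29·2 + 0.26·4 + 0.03·2 + 0.03·2 = 3.3 bits/symbol.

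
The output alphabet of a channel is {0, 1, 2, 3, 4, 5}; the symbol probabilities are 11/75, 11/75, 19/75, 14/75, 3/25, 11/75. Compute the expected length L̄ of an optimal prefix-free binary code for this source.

2.56 bits/symbol

Repeatedly combine the two least-probable nodes; the expected code length is the sum of the merged weights.
merge 3/25 + 11/75 → 4/15
merge 11/75 + 11/75 → 22/75
merge 14/75 + 19/75 → 11/25
merge 4/15 + 22/75 → 14/25
merge 11/25 + 14/25 → 1
L = 4/15 + 22/75 + 11/25 + 14/25 + 1 = 64/25 = 2.56 bits/symbol.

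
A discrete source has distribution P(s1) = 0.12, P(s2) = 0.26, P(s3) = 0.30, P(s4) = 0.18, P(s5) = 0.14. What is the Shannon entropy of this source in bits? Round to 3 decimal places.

2.236 bits

H = −Σ pᵢ log₂ pᵢ.
−0.12·log₂(0.12) = 0.3671
−0.26·log₂(0.26) = 0.5053
−0.30·log₂(0.30) = 0.5211
−0.18·log₂(0.18) = 0.4453
−0.14·log₂(0.14) = 0.3971
Sum ≈ 2.2359 → 2.236 bits.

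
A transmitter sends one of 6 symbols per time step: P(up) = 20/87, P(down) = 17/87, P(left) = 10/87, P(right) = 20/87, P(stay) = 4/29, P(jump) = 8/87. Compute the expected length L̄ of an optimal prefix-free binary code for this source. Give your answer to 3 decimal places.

Repeatedly combine the two least-probable nodes; the expected code length is the sum of the merged weights.
merge 8/87 + 10/87 → 6/29
merge 4/29 + 17/87 → 1/3
merge 6/29 + 20/87 → 38/87
merge 20/87 + 1/3 → 49/87
merge 38/87 + 49/87 → 1
L = 6/29 + 1/3 + 38/87 + 49/87 + 1 = 221/87 ≈ 2.540 bits/symbol.

2.540 bits/symbol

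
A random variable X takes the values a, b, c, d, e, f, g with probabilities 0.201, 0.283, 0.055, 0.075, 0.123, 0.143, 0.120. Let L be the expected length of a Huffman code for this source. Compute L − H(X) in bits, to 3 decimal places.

Entropy H = −Σ p log₂ p ≈ 2.6312 bits.
Huffman merges: 11/200+3/40→13/100; 3/25+123/1000→243/1000; 13/100+143/1000→273/1000; 201/1000+243/1000→111/250; 273/1000+283/1000→139/250; 111/250+139/250→1. L = 1323/500 ≈ 2.6460.
L − H = 2.6460 − 2.6312 = 0.015 bits.

0.015 bits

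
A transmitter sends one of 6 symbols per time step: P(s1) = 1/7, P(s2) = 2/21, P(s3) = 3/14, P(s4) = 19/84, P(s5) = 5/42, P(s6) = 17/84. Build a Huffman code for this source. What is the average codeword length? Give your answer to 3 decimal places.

2.560 bits/symbol

Repeatedly combine the two least-probable nodes; the expected code length is the sum of the merged weights.
merge 2/21 + 5/42 → 3/14
merge 1/7 + 17/84 → 29/84
merge 3/14 + 3/14 → 3/7
merge 19/84 + 29/84 → 4/7
merge 3/7 + 4/7 → 1
L = 3/14 + 29/84 + 3/7 + 4/7 + 1 = 215/84 ≈ 2.560 bits/symbol.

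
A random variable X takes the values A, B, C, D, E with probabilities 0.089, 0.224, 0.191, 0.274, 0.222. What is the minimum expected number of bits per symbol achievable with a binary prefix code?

Repeatedly combine the two least-probable nodes; the expected code length is the sum of the merged weights.
merge 89/1000 + 191/1000 → 7/25
merge 111/500 + 28/125 → 223/500
merge 137/500 + 7/25 → 277/500
merge 223/500 + 277/500 → 1
L = 7/25 + 223/500 + 277/500 + 1 = 57/25 = 2.28 bits/symbol.

2.28 bits/symbol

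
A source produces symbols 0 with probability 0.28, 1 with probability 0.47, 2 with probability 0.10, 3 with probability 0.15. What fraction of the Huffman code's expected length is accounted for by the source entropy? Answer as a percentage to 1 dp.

Entropy H = −Σ p log₂ p ≈ 1.7689 bits.
Huffman merges: 1/10+3/20→1/4; 1/4+7/25→53/100; 47/100+53/100→1. L = 89/50 ≈ 1.7800.
Efficiency = H/L = 1.7689/1.7800 = 99.4%.

99.4%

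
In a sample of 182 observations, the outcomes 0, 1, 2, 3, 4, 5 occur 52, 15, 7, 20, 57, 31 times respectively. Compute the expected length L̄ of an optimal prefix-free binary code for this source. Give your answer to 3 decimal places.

Probabilities are the counts divided by 182.
Repeatedly combine the two least-probable nodes; the expected code length is the sum of the merged weights.
merge 1/26 + 15/182 → 11/91
merge 10/91 + 11/91 → 3/13
merge 31/182 + 3/13 → 73/182
merge 2/7 + 57/182 → 109/182
merge 73/182 + 109/182 → 1
L = 11/91 + 3/13 + 73/182 + 109/182 + 1 = 214/91 ≈ 2.352 bits/symbol.

2.352 bits/symbol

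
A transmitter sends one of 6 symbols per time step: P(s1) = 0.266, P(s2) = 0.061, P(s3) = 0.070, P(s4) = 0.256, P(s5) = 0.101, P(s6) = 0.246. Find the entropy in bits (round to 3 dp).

2.358 bits

H = −Σ pᵢ log₂ pᵢ.
−0.266·log₂(0.266) = 0.5082
−0.061·log₂(0.061) = 0.2461
−0.070·log₂(0.070) = 0.2686
−0.256·log₂(0.256) = 0.5032
−0.101·log₂(0.101) = 0.3341
−0.246·log₂(0.246) = 0.4977
Sum ≈ 2.3579 → 2.358 bits.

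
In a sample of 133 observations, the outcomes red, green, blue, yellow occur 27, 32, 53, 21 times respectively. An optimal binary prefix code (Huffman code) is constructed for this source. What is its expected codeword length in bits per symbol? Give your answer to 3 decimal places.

Probabilities are the counts divided by 133.
Repeatedly combine the two least-probable nodes; the expected code length is the sum of the merged weights.
merge 3/19 + 27/133 → 48/133
merge 32/133 + 48/133 → 80/133
merge 53/133 + 80/133 → 1
L = 48/133 + 80/133 + 1 = 261/133 ≈ 1.962 bits/symbol.

1.962 bits/symbol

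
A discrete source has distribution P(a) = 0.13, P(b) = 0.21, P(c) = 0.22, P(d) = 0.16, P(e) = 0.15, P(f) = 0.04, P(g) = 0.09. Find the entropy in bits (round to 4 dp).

2.6680 bits

H = −Σ pᵢ log₂ pᵢ.
−0.13·log₂(0.13) = 0.3826
−0.21·log₂(0.21) = 0.4728
−0.22·log₂(0.22) = 0.4806
−0.16·log₂(0.16) = 0.4230
−0.15·log₂(0.15) = 0.4105
−0.04·log₂(0.04) = 0.1858
−0.09·log₂(0.09) = 0.3127
Sum ≈ 2.6680 → 2.6680 bits.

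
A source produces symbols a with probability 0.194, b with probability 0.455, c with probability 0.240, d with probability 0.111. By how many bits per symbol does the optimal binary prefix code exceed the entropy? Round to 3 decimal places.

0.028 bits

Entropy H = −Σ p log₂ p ≈ 1.8220 bits.
Huffman merges: 111/1000+97/500→61/200; 6/25+61/200→109/200; 91/200+109/200→1. L = 37/20 ≈ 1.8500.
L − H = 1.8500 − 1.8220 = 0.028 bits.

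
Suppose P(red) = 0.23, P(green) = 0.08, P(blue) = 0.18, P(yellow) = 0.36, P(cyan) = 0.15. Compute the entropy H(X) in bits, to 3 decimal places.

H = −Σ pᵢ log₂ pᵢ.
−0.23·log₂(0.23) = 0.4877
−0.08·log₂(0.08) = 0.2915
−0.18·log₂(0.18) = 0.4453
−0.36·log₂(0.36) = 0.5306
−0.15·log₂(0.15) = 0.4105
Sum ≈ 2.1656 → 2.166 bits.

2.166 bits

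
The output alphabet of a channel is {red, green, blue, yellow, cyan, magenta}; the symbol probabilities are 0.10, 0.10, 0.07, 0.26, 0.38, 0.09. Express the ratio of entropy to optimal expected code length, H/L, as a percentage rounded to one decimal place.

Entropy H = −Σ p log₂ p ≈ 2.2813 bits.
Huffman merges: 7/100+9/100→4/25; 1/10+1/10→1/5; 4/25+1/5→9/25; 13/50+9/25→31/50; 19/50+31/50→1. L = 117/50 ≈ 2.3400.
Efficiency = H/L = 2.2813/2.3400 = 97.5%.

97.5%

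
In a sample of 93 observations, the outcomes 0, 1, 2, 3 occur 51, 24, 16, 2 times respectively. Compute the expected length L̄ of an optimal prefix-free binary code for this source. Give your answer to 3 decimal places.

Probabilities are the counts divided by 93.
Repeatedly combine the two least-probable nodes; the expected code length is the sum of the merged weights.
merge 2/93 + 16/93 → 6/31
merge 6/31 + 8/31 → 14/31
merge 14/31 + 17/31 → 1
L = 6/31 + 14/31 + 1 = 51/31 ≈ 1.645 bits/symbol.

1.645 bits/symbol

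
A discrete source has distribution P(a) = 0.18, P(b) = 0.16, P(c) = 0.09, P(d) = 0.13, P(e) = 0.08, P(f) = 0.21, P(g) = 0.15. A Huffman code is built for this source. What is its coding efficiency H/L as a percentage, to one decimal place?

98.5%

Entropy H = −Σ p log₂ p ≈ 2.7385 bits.
Huffman merges: 2/25+9/100→17/100; 13/100+3/20→7/25; 4/25+17/100→33/100; 9/50+21/100→39/100; 7/25+33/100→61/100; 39/100+61/100→1. L = 139/50 ≈ 2.7800.
Efficiency = H/L = 2.7385/2.7800 = 98.5%.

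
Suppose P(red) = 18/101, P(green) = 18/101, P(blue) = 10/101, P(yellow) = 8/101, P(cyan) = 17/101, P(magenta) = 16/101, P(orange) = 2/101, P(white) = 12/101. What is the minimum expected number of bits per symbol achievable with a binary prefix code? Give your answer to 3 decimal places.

Repeatedly combine the two least-probable nodes; the expected code length is the sum of the merged weights.
merge 2/101 + 8/101 → 10/101
merge 10/101 + 10/101 → 20/101
merge 12/101 + 16/101 → 28/101
merge 17/101 + 18/101 → 35/101
merge 18/101 + 20/101 → 38/101
merge 28/101 + 35/101 → 63/101
merge 38/101 + 63/101 → 1
L = 10/101 + 20/101 + 28/101 + 35/101 + 38/101 + 63/101 + 1 = 295/101 ≈ 2.921 bits/symbol.

2.921 bits/symbol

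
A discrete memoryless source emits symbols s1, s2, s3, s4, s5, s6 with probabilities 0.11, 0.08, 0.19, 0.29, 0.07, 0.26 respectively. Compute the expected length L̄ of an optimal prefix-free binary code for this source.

Repeatedly combine the two least-probable nodes; the expected code length is the sum of the merged weights.
merge 7/100 + 2/25 → 3/20
merge 11/100 + 3/20 → 13/50
merge 19/100 + 13/50 → 9/20
merge 13/50 + 29/100 → 11/20
merge 9/20 + 11/20 → 1
L = 3/20 + 13/50 + 9/20 + 11/20 + 1 = 241/100 = 2.41 bits/symbol.

2.41 bits/symbol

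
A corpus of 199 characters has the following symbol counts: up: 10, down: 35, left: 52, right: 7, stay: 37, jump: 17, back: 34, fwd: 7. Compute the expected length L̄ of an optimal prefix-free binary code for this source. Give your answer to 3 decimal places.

Probabilities are the counts divided by 199.
Repeatedly combine the two least-probable nodes; the expected code length is the sum of the merged weights.
merge 7/199 + 7/199 → 14/199
merge 10/199 + 14/199 → 24/199
merge 17/199 + 24/199 → 41/199
merge 34/199 + 35/199 → 69/199
merge 37/199 + 41/199 → 78/199
merge 52/199 + 69/199 → 121/199
merge 78/199 + 121/199 → 1
L = 14/199 + 24/199 + 41/199 + 69/199 + 78/199 + 121/199 + 1 = 546/199 ≈ 2.744 bits/symbol.

2.744 bits/symbol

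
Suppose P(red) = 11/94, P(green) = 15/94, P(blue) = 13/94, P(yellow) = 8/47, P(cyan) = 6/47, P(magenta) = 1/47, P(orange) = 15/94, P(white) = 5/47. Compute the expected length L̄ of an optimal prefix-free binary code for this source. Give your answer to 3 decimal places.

2.957 bits/symbol

Repeatedly combine the two least-probable nodes; the expected code length is the sum of the merged weights.
merge 1/47 + 5/47 → 6/47
merge 11/94 + 6/47 → 23/94
merge 6/47 + 13/94 → 25/94
merge 15/94 + 15/94 → 15/47
merge 8/47 + 23/94 → 39/94
merge 25/94 + 15/47 → 55/94
merge 39/94 + 55/94 → 1
L = 6/47 + 23/94 + 25/94 + 15/47 + 39/94 + 55/94 + 1 = 139/47 ≈ 2.957 bits/symbol.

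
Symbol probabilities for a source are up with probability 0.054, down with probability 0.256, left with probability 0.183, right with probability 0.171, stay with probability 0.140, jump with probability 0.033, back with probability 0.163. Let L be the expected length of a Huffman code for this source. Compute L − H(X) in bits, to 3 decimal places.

Entropy H = −Σ p log₂ p ≈ 2.6008 bits.
Huffman merges: 33/1000+27/500→87/1000; 87/1000+7/50→227/1000; 163/1000+171/1000→167/500; 183/1000+227/1000→41/100; 32/125+167/500→59/100; 41/100+59/100→1. L = 331/125 ≈ 2.6480.
L − H = 2.6480 − 2.6008 = 0.047 bits.

0.047 bits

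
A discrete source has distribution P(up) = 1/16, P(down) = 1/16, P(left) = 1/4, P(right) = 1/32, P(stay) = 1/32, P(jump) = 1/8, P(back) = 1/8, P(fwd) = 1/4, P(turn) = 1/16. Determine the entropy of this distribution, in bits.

Each probability is a power of 1/2, so log₂(1/p) is an integer.
H = Σ p·log₂(1/p) = 1/16·4 + 1/16·4 + 1/4·2 + 1/32·5 + 1/32·5 + 1/8·3 + 1/8·3 + 1/4·2 + 1/16·4 = 2.8125 bits.

2.8125 bits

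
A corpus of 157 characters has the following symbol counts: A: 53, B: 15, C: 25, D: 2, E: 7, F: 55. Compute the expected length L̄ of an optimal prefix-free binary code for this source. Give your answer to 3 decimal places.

Probabilities are the counts divided by 157.
Repeatedly combine the two least-probable nodes; the expected code length is the sum of the merged weights.
merge 2/157 + 7/157 → 9/157
merge 9/157 + 15/157 → 24/157
merge 24/157 + 25/157 → 49/157
merge 49/157 + 53/157 → 102/157
merge 55/157 + 102/157 → 1
L = 9/157 + 24/157 + 49/157 + 102/157 + 1 = 341/157 ≈ 2.172 bits/symbol.

2.172 bits/symbol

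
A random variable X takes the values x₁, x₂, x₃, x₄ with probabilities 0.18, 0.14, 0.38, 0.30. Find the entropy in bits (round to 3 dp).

H = −Σ pᵢ log₂ pᵢ.
−0.18·log₂(0.18) = 0.4453
−0.14·log₂(0.14) = 0.3971
−0.38·log₂(0.38) = 0.5305
−0.30·log₂(0.30) = 0.5211
Sum ≈ 1.8940 → 1.894 bits.

1.894 bits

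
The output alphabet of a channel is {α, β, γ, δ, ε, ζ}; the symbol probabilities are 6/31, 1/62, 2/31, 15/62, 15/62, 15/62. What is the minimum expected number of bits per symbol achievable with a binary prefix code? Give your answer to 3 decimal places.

Repeatedly combine the two least-probable nodes; the expected code length is the sum of the merged weights.
merge 1/62 + 2/31 → 5/62
merge 5/62 + 6/31 → 17/62
merge 15/62 + 15/62 → 15/31
merge 15/62 + 17/62 → 16/31
merge 15/31 + 16/31 → 1
L = 5/62 + 17/62 + 15/31 + 16/31 + 1 = 73/31 ≈ 2.355 bits/symbol.

2.355 bits/symbol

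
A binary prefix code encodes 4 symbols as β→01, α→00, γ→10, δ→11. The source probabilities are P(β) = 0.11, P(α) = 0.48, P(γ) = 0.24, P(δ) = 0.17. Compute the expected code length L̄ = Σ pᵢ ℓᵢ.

L̄ = Σ pᵢ·ℓᵢ = 0.11·2 + 0.48·2 + 0.24·2 + 0.17·2 = 2 bits/symbol.

2 bits/symbol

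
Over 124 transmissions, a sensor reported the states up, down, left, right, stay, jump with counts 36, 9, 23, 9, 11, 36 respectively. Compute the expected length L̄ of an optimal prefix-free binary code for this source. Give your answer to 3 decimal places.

Probabilities are the counts divided by 124.
Repeatedly combine the two least-probable nodes; the expected code length is the sum of the merged weights.
merge 9/124 + 9/124 → 9/62
merge 11/124 + 9/62 → 29/124
merge 23/124 + 29/124 → 13/31
merge 9/31 + 9/31 → 18/31
merge 13/31 + 18/31 → 1
L = 9/62 + 29/124 + 13/31 + 18/31 + 1 = 295/124 ≈ 2.379 bits/symbol.

2.379 bits/symbol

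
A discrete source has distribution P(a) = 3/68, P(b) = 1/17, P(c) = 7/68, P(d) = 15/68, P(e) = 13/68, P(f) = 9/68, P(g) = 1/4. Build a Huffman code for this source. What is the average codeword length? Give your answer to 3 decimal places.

Repeatedly combine the two least-probable nodes; the expected code length is the sum of the merged weights.
merge 3/68 + 1/17 → 7/68
merge 7/68 + 7/68 → 7/34
merge 9/68 + 13/68 → 11/34
merge 7/34 + 15/68 → 29/68
merge 1/4 + 11/34 → 39/68
merge 29/68 + 39/68 → 1
L = 7/68 + 7/34 + 11/34 + 29/68 + 39/68 + 1 = 179/68 ≈ 2.632 bits/symbol.

2.632 bits/symbol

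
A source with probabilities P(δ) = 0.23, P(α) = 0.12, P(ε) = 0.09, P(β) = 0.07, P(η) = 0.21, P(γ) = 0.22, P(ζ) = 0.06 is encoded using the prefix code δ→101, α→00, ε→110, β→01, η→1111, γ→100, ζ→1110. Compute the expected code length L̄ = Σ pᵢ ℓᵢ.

3.08 bits/symbol

L̄ = Σ pᵢ·ℓᵢ = 0.23·3 + 0.12·2 + 0.09·3 + 0.07·2 + 0.21·4 + 0.22·3 + 0.06·4 = 3.08 bits/symbol.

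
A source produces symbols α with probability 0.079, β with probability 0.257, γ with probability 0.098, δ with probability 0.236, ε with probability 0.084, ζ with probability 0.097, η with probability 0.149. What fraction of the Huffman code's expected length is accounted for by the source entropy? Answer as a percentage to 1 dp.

Entropy H = −Σ p log₂ p ≈ 2.6490 bits.
Huffman merges: 79/1000+21/250→163/1000; 97/1000+49/500→39/200; 149/1000+163/1000→39/125; 39/200+59/250→431/1000; 257/1000+39/125→569/1000; 431/1000+569/1000→1. L = 267/100 ≈ 2.6700.
Efficiency = H/L = 2.6490/2.6700 = 99.2%.

99.2%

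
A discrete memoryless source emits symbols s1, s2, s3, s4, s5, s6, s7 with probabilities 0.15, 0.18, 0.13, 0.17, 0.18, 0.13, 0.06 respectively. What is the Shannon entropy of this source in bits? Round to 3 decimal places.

2.745 bits

H = −Σ pᵢ log₂ pᵢ.
−0.15·log₂(0.15) = 0.4105
−0.18·log₂(0.18) = 0.4453
−0.13·log₂(0.13) = 0.3826
−0.17·log₂(0.17) = 0.4346
−0.18·log₂(0.18) = 0.4453
−0.13·log₂(0.13) = 0.3826
−0.06·log₂(0.06) = 0.2435
Sum ≈ 2.7446 → 2.745 bits.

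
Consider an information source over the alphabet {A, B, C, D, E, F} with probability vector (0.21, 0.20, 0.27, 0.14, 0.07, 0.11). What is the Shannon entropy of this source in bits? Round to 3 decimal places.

H = −Σ pᵢ log₂ pᵢ.
−0.21·log₂(0.21) = 0.4728
−0.20·log₂(0.20) = 0.4644
−0.27·log₂(0.27) = 0.5100
−0.14·log₂(0.14) = 0.3971
−0.07·log₂(0.07) = 0.2686
−0.11·log₂(0.11) = 0.3503
Sum ≈ 2.4632 → 2.463 bits.

2.463 bits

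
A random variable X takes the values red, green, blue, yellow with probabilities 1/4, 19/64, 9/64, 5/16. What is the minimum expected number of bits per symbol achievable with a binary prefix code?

2 bits/symbol

Repeatedly combine the two least-probable nodes; the expected code length is the sum of the merged weights.
merge 9/64 + 1/4 → 25/64
merge 19/64 + 5/16 → 39/64
merge 25/64 + 39/64 → 1
L = 25/64 + 39/64 + 1 = 2 bits/symbol.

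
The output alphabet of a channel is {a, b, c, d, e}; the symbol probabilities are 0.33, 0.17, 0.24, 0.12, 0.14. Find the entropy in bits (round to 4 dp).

2.2207 bits

H = −Σ pᵢ log₂ pᵢ.
−0.33·log₂(0.33) = 0.5278
−0.17·log₂(0.17) = 0.4346
−0.24·log₂(0.24) = 0.4941
−0.12·log₂(0.12) = 0.3671
−0.14·log₂(0.14) = 0.3971
Sum ≈ 2.2207 → 2.2207 bits.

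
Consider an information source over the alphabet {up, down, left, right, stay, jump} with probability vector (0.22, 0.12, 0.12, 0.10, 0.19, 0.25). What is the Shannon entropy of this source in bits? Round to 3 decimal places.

2.502 bits

H = −Σ pᵢ log₂ pᵢ.
−0.22·log₂(0.22) = 0.4806
−0.12·log₂(0.12) = 0.3671
−0.12·log₂(0.12) = 0.3671
−0.10·log₂(0.10) = 0.3322
−0.19·log₂(0.19) = 0.4552
−0.25·log₂(0.25) = 0.5000
Sum ≈ 2.5021 → 2.502 bits.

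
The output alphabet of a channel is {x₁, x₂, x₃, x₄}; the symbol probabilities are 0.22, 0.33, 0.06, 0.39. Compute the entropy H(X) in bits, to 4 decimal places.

H = −Σ pᵢ log₂ pᵢ.
−0.22·log₂(0.22) = 0.4806
−0.33·log₂(0.33) = 0.5278
−0.06·log₂(0.06) = 0.2435
−0.39·log₂(0.39) = 0.5298
Sum ≈ 1.7817 → 1.7817 bits.

1.7817 bits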